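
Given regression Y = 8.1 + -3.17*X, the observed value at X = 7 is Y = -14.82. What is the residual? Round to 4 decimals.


Predicted = 8.1 + -3.17 * 7 = -14.0900.
Residual = -14.82 - -14.0900 = -0.7300.

-0.7300


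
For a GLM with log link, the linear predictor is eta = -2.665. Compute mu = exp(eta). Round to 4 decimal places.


mu = exp(eta) = exp(-2.665).
= 0.0696.

0.0696


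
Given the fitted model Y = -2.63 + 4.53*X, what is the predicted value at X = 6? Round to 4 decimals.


Plug X = 6 into Y = -2.63 + 4.53*X:
Y = -2.63 + 27.1800 = 24.5500.

24.5500


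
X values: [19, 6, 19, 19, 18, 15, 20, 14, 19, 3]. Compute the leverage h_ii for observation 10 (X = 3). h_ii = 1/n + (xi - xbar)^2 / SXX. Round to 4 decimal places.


n = 10, xbar = 15.2000.
SXX = sum((xi - xbar)^2) = 323.6000.
h = 1/10 + (3 - 15.2000)^2 / 323.6000 = 0.5600.

0.5600


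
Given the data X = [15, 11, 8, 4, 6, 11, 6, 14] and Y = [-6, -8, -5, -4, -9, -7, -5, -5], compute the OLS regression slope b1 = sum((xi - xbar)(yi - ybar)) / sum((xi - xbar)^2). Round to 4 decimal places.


The sample means are xbar = 9.3750 and ybar = -6.1250.
Compute S_xx = 111.8750 and S_xy = -5.6250.
Slope b1 = S_xy / S_xx = -5.6250 / 111.8750 = -0.0503.

-0.0503


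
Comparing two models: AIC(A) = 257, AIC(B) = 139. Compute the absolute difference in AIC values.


Compute |257 - 139| = 118.
Model B has the smaller AIC.

118


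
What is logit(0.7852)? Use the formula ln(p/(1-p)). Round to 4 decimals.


The odds are p/(1-p) = 0.7852 / 0.2148 = 3.6555.
logit(p) = ln(3.6555) = 1.2962.

1.2962


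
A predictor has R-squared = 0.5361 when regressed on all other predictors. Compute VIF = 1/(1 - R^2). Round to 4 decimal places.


Using VIF = 1/(1 - R^2_j):
1 - 0.5361 = 0.4639.
VIF = 2.1556.

2.1556


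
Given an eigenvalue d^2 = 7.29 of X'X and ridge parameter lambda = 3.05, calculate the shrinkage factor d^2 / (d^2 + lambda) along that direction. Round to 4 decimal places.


Compute the denominator: 7.29 + 3.05 = 10.3400.
Shrinkage factor = 7.29 / 10.3400 = 0.7050.

0.7050


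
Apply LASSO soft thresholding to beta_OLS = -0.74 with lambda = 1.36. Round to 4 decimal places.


Absolute value: |-0.74| = 0.74.
Compare to lambda = 1.36.
Since |beta| <= lambda, the coefficient is set to 0.

0.0000


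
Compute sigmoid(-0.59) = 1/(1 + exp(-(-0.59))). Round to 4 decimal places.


First, exp(0.5900) = 1.8040.
Then sigma(z) = 1/(1 + 1.8040) = 0.3566.

0.3566


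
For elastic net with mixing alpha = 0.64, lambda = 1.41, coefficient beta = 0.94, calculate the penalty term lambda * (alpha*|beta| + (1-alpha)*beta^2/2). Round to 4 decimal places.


L1 component = 0.64 * |0.94| = 0.6016.
L2 component = 0.36 * 0.94^2 / 2 = 0.1590.
Penalty = 1.41 * (0.6016 + 0.1590) = 1.41 * 0.7606 = 1.0725.

1.0725


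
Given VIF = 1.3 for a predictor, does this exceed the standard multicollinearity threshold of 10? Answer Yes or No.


Check: VIF = 1.3 vs threshold = 10.
Since 1.3 < 10, the answer is No.

No


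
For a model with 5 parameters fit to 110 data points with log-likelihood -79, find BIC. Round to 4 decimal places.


ln(110) = 4.700480.
k * ln(n) = 5 * 4.700480 = 23.502400.
-2L = 158.
BIC = 23.502400 + 158 = 181.502400, which rounds to 181.5024.

181.5024


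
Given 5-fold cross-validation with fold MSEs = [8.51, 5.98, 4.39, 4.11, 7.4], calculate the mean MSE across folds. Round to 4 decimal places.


Add all fold MSEs: 30.3900.
Divide by k = 5: 30.3900/5 = 6.0780.

6.0780


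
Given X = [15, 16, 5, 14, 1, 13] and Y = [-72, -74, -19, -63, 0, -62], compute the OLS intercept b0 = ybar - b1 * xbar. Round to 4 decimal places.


First find the slope: b1 = -5.0370.
Means: xbar = 10.6667, ybar = -48.3333.
b0 = ybar - b1 * xbar = -48.3333 - -5.0370 * 10.6667 = 5.3944.

5.3944


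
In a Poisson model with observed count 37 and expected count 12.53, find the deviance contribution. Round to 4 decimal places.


Compute y*ln(y/mu) = 37*ln(37/12.53) = 37*1.082792 = 40.063304.
y - mu = 24.47.
D = 2*(40.063304 - (24.47)) = 31.186608, which rounds to 31.1866.

31.1866


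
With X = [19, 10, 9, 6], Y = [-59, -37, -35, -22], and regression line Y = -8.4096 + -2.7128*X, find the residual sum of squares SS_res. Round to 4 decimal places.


For each point, residual = actual - predicted.
Residuals: [0.9528, -1.4624, -2.1752, 2.6864].
Sum of squared residuals = 14.9947.

14.9947


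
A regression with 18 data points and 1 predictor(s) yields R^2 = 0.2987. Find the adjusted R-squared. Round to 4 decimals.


Plug in: Adj R^2 = 1 - (1 - 0.2987) * 17/16.
= 1 - 0.7013 * 17/16
= 1 - 11.9221 / 16
= 1 - 0.7451 = 0.2549.

0.2549


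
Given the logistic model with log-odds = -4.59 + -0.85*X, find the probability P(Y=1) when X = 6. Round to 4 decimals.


Linear predictor: z = -4.59 + -0.85 * 6 = -9.6900.
P = 1/(1 + exp(9.6900)) = 1/(1 + 16155.2443) = 0.0001.

0.0001


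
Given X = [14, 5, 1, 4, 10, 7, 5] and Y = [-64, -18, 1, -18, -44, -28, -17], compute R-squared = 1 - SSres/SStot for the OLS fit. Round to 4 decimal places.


The fitted line is Y = 5.6406 + -4.9453*X.
SSres = 21.6719, SStot = 2704.8571.
R^2 = 1 - SSres/SStot = 0.9920.

0.9920


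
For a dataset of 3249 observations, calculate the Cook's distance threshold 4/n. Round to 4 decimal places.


Using the rule of thumb:
Threshold = 4 / 3249 = 0.0012.

0.0012


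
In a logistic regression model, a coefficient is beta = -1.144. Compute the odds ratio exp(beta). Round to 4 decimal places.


Odds ratio = exp(beta) = exp(-1.144).
= 0.3185.

0.3185


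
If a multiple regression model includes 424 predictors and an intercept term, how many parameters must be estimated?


Including the intercept, the model has 424 predictor coefficients + 1 intercept.
Total = 425.

425


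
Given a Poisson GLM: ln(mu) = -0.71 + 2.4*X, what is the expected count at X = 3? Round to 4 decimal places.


Compute eta = -0.71 + 2.4 * 3 = 6.4900.
Apply inverse link: mu = e^6.4900 = 658.5234.

658.5234


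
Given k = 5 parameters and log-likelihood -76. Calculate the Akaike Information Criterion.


Compute:
2k = 2*5 = 10.
-2*loglik = -2*(-76) = 152.
AIC = 10 + 152 = 162.

162


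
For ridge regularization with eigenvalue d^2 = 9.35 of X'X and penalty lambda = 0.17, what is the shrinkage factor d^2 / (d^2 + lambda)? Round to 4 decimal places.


Compute the denominator: 9.35 + 0.17 = 9.5200.
Shrinkage factor = 9.35 / 9.5200 = 0.9821.

0.9821


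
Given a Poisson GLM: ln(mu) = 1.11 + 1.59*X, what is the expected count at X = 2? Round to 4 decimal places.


Linear predictor: eta = 1.11 + (1.59)(2) = 4.2900.
Expected count: mu = exp(4.2900) = 72.9665.

72.9665


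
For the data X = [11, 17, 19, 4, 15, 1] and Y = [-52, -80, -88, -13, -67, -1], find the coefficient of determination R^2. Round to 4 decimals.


After computing the OLS fit (b0=4.6828, b1=-4.9119):
SSres = 17.2775, SStot = 6406.8333.
R^2 = 1 - 17.2775/6406.8333 = 0.9973.

0.9973


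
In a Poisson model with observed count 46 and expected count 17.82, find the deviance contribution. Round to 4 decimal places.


First: ln(46/17.82) = 0.948320.
Then: 46 * 0.948320 = 43.622720.
y - mu = 46 - 17.82 = 28.18.
D = 2(43.622720 - 28.18) = 30.885440, which rounds to 30.8854.

30.8854


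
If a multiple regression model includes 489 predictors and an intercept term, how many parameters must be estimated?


Including the intercept, the model has 489 predictor coefficients + 1 intercept.
Total = 490.

490


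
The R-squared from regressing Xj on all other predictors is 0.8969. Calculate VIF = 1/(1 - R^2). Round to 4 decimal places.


Using VIF = 1/(1 - R^2_j):
1 - 0.8969 = 0.1031.
VIF = 9.6993.

9.6993


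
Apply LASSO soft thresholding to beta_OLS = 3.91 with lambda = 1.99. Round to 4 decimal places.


Absolute value: |3.91| = 3.91.
Compare to lambda = 1.99.
Since |beta| > lambda, coefficient = sign(beta)*(|beta| - lambda) = 1.9200.

1.9200


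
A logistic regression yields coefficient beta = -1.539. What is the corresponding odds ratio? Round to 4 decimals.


The odds ratio is computed as:
OR = e^(-1.539) = 0.2146.

0.2146


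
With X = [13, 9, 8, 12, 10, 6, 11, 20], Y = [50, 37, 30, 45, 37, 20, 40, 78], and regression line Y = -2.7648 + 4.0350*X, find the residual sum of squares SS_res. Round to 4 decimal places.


Compute predicted values, then residuals = yi - yhat_i.
Residuals: [0.3098, 3.4498, 0.4848, -0.6552, -0.5852, -1.4452, -1.6202, 0.0648].
SSres = sum(residual^2) = 17.7217.

17.7217


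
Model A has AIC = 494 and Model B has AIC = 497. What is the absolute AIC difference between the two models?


|AIC_A - AIC_B| = |494 - 497| = 3.
Model A is preferred (lower AIC).

3


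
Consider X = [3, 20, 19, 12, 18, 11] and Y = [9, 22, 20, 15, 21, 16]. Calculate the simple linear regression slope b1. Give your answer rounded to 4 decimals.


Calculate xbar = 13.8333, ybar = 17.1667.
S_xx = 210.8333, S_xy = 156.1667.
Using b1 = S_xy / S_xx = 156.1667 / 210.8333, we get b1 = 0.7407.

0.7407


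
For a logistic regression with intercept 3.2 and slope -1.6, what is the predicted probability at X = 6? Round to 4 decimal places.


Linear predictor: z = 3.2 + -1.6 * 6 = -6.4000.
P = 1/(1 + exp(6.4000)) = 1/(1 + 601.8450) = 0.0017.

0.0017


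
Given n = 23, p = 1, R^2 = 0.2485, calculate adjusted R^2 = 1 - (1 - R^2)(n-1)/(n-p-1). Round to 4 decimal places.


Plug in: Adj R^2 = 1 - (1 - 0.2485) * 22/21.
= 1 - 0.7515 * 22/21
= 1 - 16.5330 / 21
= 1 - 0.7873 = 0.2127.

0.2127


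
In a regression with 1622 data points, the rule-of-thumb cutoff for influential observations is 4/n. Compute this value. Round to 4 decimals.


The threshold is 4/n.
4/1622 = 0.0025.

0.0025


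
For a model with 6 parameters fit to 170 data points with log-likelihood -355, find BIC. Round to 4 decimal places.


ln(170) = 5.135798.
k * ln(n) = 6 * 5.135798 = 30.814788.
-2L = 710.
BIC = 30.814788 + 710 = 740.814788, which rounds to 740.8148.

740.8148


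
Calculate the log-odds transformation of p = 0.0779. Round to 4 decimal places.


1 - p = 0.9221.
p/(1-p) = 0.0845.
logit = ln(0.0845) = -2.4712.

-2.4712


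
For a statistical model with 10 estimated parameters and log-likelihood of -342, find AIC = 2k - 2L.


AIC = 2*10 - 2*(-342).
= 20 + 684 = 704.

704


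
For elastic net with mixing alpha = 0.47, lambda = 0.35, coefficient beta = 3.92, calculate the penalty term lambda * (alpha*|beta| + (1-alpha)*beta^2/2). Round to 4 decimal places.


L1 component = 0.47 * |3.92| = 1.8424.
L2 component = 0.53 * 3.92^2 / 2 = 4.0721.
Penalty = 0.35 * (1.8424 + 4.0721) = 0.35 * 5.9145 = 2.0701.

2.0701


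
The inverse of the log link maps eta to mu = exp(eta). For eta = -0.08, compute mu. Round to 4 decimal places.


The inverse log link gives:
mu = exp(-0.08) = 0.9231.

0.9231


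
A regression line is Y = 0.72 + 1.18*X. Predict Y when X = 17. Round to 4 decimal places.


Plug X = 17 into Y = 0.72 + 1.18*X:
Y = 0.72 + 20.0600 = 20.7800.

20.7800


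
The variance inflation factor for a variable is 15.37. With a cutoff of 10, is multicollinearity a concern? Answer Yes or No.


Compare VIF = 15.37 to the threshold of 10.
15.37 >= 10, so the answer is Yes.

Yes


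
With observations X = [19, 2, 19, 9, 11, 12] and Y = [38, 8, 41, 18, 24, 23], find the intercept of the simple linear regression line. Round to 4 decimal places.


The slope is b1 = 1.8990.
Sample means are xbar = 12.0000 and ybar = 25.3333.
Intercept: b0 = 25.3333 - (1.8990)(12.0000) = 2.5449.

2.5449


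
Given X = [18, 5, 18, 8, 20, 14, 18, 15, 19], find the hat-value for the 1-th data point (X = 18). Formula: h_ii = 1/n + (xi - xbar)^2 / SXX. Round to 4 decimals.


Compute xbar = 15.0000 with n = 9 observations.
SXX = 218.0000.
Leverage = 1/9 + (18 - 15.0000)^2/218.0000 = 0.1524.

0.1524


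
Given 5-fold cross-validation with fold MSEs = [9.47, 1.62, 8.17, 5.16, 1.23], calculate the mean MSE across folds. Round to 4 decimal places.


Sum of fold MSEs = 25.6500.
Average = 25.6500 / 5 = 5.1300.

5.1300


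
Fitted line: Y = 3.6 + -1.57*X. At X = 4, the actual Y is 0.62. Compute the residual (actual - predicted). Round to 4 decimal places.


Compute yhat = 3.6 + (-1.57)(4) = -2.6800.
Residual = actual - predicted = 0.62 - -2.6800 = 3.3000.

3.3000


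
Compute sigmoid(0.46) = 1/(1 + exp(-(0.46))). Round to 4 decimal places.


Compute exp(-0.4600) = 0.6313.
Sigmoid = 1 / (1 + 0.6313) = 1 / 1.6313 = 0.6130.

0.6130


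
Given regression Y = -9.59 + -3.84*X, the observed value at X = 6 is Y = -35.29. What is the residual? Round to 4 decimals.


Compute yhat = -9.59 + (-3.84)(6) = -32.6300.
Residual = actual - predicted = -35.29 - -32.6300 = -2.6600.

-2.6600


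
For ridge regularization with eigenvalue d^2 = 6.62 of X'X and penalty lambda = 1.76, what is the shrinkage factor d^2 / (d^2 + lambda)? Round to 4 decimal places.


Denominator = d^2 + lambda = 6.62 + 1.76 = 8.3800.
Shrinkage = 6.62 / 8.3800 = 0.7900.

0.7900


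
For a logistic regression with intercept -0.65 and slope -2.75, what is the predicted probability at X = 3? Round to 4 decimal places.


Linear predictor: z = -0.65 + -2.75 * 3 = -8.9000.
P = 1/(1 + exp(8.9000)) = 1/(1 + 7331.9735) = 0.0001.

0.0001


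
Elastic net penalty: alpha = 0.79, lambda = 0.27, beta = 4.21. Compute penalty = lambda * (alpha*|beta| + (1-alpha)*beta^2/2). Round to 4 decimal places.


Compute:
L1 = 0.79 * 4.21 = 3.3259.
L2 = 0.21 * 4.21^2 / 2 = 1.8610.
Penalty = 0.27 * (3.3259 + 1.8610) = 1.4005.

1.4005


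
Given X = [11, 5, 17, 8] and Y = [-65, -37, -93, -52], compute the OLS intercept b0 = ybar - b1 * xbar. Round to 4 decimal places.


Compute b1 = -4.6381 from the OLS formula.
With xbar = 10.2500 and ybar = -61.7500, the intercept is:
b0 = -61.7500 - -4.6381 * 10.2500 = -14.2095.

-14.2095


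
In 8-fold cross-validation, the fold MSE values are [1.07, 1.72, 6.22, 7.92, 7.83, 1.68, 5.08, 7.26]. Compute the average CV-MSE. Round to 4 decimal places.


Sum of fold MSEs = 38.7800.
Average = 38.7800 / 8 = 4.8475.

4.8475


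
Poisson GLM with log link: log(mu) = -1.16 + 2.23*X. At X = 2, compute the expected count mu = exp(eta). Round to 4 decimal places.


Compute eta = -1.16 + 2.23 * 2 = 3.3000.
Apply inverse link: mu = e^3.3000 = 27.1126.

27.1126


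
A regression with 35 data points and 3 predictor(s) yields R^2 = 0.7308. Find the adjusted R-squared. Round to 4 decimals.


Plug in: Adj R^2 = 1 - (1 - 0.7308) * 34/31.
= 1 - 0.2692 * 34/31
= 1 - 9.1528 / 31
= 1 - 0.2953 = 0.7047.

0.7047


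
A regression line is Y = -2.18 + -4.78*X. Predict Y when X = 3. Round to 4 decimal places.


Predicted value:
Y = -2.18 + (-4.78)(3) = -2.18 + -14.3400 = -16.5200.

-16.5200


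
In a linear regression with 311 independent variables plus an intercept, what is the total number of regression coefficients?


Total coefficients = number of predictors + 1 (for the intercept).
= 311 + 1 = 312.

312


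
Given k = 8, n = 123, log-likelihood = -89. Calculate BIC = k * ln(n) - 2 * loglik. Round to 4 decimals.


k * ln(n) = 8 * ln(123) = 8 * 4.812184 = 38.497472.
-2 * loglik = -2 * (-89) = 178.
BIC = 38.497472 + 178 = 216.497472, which rounds to 216.4975.

216.4975


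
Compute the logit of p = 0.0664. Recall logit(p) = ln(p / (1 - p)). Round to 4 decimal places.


1 - p = 0.9336.
p/(1-p) = 0.0711.
logit = ln(0.0711) = -2.6434.

-2.6434


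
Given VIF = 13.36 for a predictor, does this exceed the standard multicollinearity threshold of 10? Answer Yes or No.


Check: VIF = 13.36 vs threshold = 10.
Since 13.36 >= 10, the answer is Yes.

Yes


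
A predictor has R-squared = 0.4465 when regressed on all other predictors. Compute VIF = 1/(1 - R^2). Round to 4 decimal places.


Using VIF = 1/(1 - R^2_j):
1 - 0.4465 = 0.5535.
VIF = 1.8067.

1.8067


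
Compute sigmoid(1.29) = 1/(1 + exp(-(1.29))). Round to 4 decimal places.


exp(-1.2900) = 0.2753.
1 + exp(-z) = 1.2753.
sigmoid = 1/1.2753 = 0.7841.

0.7841


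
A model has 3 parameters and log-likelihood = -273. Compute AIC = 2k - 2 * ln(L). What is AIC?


Compute:
2k = 2*3 = 6.
-2*loglik = -2*(-273) = 546.
AIC = 6 + 546 = 552.

552


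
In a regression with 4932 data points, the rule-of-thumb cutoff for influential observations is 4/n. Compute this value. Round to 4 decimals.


The threshold is 4/n.
4/4932 = 0.0008.

0.0008


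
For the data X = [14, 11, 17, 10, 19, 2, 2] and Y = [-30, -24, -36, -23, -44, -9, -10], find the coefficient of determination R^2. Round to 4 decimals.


Fit the OLS line: b0 = -4.8421, b1 = -1.8947.
SSres = 18.4211.
SStot = 992.8571.
R^2 = 1 - 18.4211/992.8571 = 0.9814.

0.9814


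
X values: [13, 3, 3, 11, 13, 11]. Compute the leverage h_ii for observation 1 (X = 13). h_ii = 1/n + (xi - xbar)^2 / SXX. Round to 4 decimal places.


Mean of X: xbar = 9.0000.
SXX = 112.0000.
For X = 13: h = 1/6 + (13 - 9.0000)^2/112.0000 = 0.3095.

0.3095


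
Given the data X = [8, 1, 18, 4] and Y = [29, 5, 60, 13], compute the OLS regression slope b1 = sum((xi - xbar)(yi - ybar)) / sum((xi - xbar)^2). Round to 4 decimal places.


Calculate xbar = 7.7500, ybar = 26.7500.
S_xx = 164.7500, S_xy = 539.7500.
Using b1 = S_xy / S_xx = 539.7500 / 164.7500, we get b1 = 3.2762.

3.2762


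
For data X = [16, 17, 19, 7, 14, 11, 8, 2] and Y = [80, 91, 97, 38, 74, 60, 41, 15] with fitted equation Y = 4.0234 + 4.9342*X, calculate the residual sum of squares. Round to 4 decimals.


For each point, residual = actual - predicted.
Residuals: [-2.9706, 3.0952, -0.7732, -0.5628, 0.8978, 1.7004, -2.4970, 1.1082].
Sum of squared residuals = 30.4798.

30.4798


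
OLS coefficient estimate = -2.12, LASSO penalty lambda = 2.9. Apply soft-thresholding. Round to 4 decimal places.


|beta_OLS| = 2.12.
lambda = 2.9.
Since |beta| <= lambda, the coefficient is set to 0.
Result = 0.0000.

0.0000


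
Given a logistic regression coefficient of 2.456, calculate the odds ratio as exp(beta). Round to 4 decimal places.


Odds ratio = exp(beta) = exp(2.456).
= 11.6581.

11.6581


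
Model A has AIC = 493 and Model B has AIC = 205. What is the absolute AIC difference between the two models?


Compute |493 - 205| = 288.
Model B has the smaller AIC.

288


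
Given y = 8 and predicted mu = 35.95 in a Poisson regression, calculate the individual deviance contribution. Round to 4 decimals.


First: ln(8/35.95) = -1.502688.
Then: 8 * -1.502688 = -12.021504.
y - mu = 8 - 35.95 = -27.95.
D = 2(-12.021504 - -27.95) = 31.856992, which rounds to 31.8570.

31.8570


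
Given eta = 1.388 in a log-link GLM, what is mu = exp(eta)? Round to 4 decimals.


mu = exp(eta) = exp(1.388).
= 4.0068.

4.0068


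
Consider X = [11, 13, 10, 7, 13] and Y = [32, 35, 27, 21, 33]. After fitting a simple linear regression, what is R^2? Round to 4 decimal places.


The fitted line is Y = 5.8226 + 2.2016*X.
SSres = 6.9919, SStot = 127.2000.
R^2 = 1 - SSres/SStot = 0.9450.

0.9450


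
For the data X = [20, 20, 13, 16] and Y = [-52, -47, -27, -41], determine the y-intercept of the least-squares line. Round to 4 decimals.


First find the slope: b1 = -3.0576.
Means: xbar = 17.2500, ybar = -41.7500.
b0 = ybar - b1 * xbar = -41.7500 - -3.0576 * 17.2500 = 10.9928.

10.9928


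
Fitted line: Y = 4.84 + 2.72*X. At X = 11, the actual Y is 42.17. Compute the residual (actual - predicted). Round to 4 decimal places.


Compute yhat = 4.84 + (2.72)(11) = 34.7600.
Residual = actual - predicted = 42.17 - 34.7600 = 7.4100.

7.4100


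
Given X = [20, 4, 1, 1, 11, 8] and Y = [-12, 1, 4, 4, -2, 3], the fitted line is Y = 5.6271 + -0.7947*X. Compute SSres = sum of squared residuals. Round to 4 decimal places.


Compute predicted values, then residuals = yi - yhat_i.
Residuals: [-1.7331, -1.4483, -0.8324, -0.8324, 1.1146, 3.7305].
SSres = sum(residual^2) = 21.6460.

21.6460


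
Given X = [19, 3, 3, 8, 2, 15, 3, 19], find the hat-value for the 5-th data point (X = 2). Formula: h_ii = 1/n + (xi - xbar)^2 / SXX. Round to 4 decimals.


Compute xbar = 9.0000 with n = 8 observations.
SXX = 394.0000.
Leverage = 1/8 + (2 - 9.0000)^2/394.0000 = 0.2494.

0.2494


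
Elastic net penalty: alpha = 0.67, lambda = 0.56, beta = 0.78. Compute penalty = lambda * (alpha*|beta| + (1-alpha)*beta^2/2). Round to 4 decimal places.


L1 component = 0.67 * |0.78| = 0.5226.
L2 component = 0.33 * 0.78^2 / 2 = 0.1004.
Penalty = 0.56 * (0.5226 + 0.1004) = 0.56 * 0.6230 = 0.3489.

0.3489


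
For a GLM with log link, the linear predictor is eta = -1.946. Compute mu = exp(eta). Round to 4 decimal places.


The inverse log link gives:
mu = exp(-1.946) = 0.1428.

0.1428


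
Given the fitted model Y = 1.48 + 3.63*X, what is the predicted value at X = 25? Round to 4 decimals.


Plug X = 25 into Y = 1.48 + 3.63*X:
Y = 1.48 + 90.7500 = 92.2300.

92.2300


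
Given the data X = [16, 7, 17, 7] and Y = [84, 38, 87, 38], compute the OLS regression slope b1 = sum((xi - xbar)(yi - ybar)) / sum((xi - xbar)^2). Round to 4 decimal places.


Calculate xbar = 11.7500, ybar = 61.7500.
S_xx = 90.7500, S_xy = 452.7500.
Using b1 = S_xy / S_xx = 452.7500 / 90.7500, we get b1 = 4.9890.

4.9890


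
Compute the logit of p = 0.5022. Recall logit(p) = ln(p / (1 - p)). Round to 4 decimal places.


Compute the odds: 0.5022/0.4978 = 1.0088.
Take the natural log: ln(1.0088) = 0.0088.

0.0088


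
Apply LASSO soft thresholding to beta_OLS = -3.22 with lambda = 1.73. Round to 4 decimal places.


Check: |-3.22| = 3.22 vs lambda = 1.73.
Since |beta| > lambda, coefficient = sign(beta)*(|beta| - lambda) = -1.4900.
Soft-thresholded coefficient = -1.4900.

-1.4900


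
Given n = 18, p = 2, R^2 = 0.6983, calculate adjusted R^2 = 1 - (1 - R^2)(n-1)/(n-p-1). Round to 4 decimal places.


Using the formula:
(1 - 0.6983) = 0.3017.
Multiply by 17/15: 0.3017 * 17 = 5.1289, then 5.1289 / 15 = 0.3419.
Adj R^2 = 1 - 0.3419 = 0.6581.

0.6581


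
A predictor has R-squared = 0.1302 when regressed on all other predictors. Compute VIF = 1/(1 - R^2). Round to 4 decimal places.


VIF = 1 / (1 - 0.1302).
= 1 / 0.8698 = 1.1497.

1.1497


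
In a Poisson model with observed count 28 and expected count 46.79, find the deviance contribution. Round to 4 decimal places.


Compute y*ln(y/mu) = 28*ln(28/46.79) = 28*-0.513465 = -14.377020.
y - mu = -18.79.
D = 2*(-14.377020 - (-18.79)) = 8.825960, which rounds to 8.8260.

8.8260


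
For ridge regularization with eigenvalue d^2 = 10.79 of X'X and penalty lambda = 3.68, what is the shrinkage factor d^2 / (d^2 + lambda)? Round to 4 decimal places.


Denominator = d^2 + lambda = 10.79 + 3.68 = 14.4700.
Shrinkage = 10.79 / 14.4700 = 0.7457.

0.7457


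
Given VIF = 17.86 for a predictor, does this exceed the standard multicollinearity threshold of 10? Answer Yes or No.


The threshold is 10.
VIF = 17.86 is >= 10.
Multicollinearity indication: Yes.

Yes


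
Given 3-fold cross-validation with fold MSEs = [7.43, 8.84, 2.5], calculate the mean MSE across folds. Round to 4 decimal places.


Total MSE across folds = 18.7700.
CV-MSE = 18.7700/3 = 6.2567.

6.2567


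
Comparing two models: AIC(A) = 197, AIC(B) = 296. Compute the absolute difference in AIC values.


Absolute difference = |197 - 296| = 99.
The model with lower AIC (A) is preferred.

99


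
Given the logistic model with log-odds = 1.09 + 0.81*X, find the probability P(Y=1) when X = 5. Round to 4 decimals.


Linear predictor: z = 1.09 + 0.81 * 5 = 5.1400.
P = 1/(1 + exp(-5.1400)) = 1/(1 + 0.0059) = 0.9942.

0.9942


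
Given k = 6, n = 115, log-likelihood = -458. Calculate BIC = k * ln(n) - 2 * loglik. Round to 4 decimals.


k * ln(n) = 6 * ln(115) = 6 * 4.744932 = 28.469592.
-2 * loglik = -2 * (-458) = 916.
BIC = 28.469592 + 916 = 944.469592, which rounds to 944.4696.

944.4696


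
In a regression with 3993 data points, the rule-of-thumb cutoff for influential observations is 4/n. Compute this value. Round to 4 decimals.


The threshold is 4/n.
4/3993 = 0.0010.

0.0010


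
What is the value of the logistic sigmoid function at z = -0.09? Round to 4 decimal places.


Compute exp(0.0900) = 1.0942.
Sigmoid = 1 / (1 + 1.0942) = 1 / 2.0942 = 0.4775.

0.4775


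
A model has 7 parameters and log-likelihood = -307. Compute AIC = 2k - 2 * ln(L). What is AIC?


Compute:
2k = 2*7 = 14.
-2*loglik = -2*(-307) = 614.
AIC = 14 + 614 = 628.

628


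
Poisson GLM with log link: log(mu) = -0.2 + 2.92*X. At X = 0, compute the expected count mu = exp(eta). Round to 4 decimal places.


Compute eta = -0.2 + 2.92 * 0 = -0.2000.
Apply inverse link: mu = e^-0.2000 = 0.8187.

0.8187


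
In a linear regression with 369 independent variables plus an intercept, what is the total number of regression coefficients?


Each predictor gets one coefficient, plus one intercept.
Total parameters = 369 + 1 = 370.

370


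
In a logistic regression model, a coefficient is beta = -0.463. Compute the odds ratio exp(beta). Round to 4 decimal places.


Odds ratio = exp(beta) = exp(-0.463).
= 0.6294.

0.6294


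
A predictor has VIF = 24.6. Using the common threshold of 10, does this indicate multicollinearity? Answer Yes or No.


Check: VIF = 24.6 vs threshold = 10.
Since 24.6 >= 10, the answer is Yes.

Yes


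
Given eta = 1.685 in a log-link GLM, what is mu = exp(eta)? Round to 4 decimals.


mu = exp(eta) = exp(1.685).
= 5.3925.

5.3925


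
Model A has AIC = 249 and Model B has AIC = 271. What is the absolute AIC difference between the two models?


|AIC_A - AIC_B| = |249 - 271| = 22.
Model A is preferred (lower AIC).

22


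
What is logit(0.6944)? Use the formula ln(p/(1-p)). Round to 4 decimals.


Compute the odds: 0.6944/0.3056 = 2.2723.
Take the natural log: ln(2.2723) = 0.8208.

0.8208


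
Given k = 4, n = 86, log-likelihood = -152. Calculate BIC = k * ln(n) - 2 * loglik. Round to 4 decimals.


k * ln(n) = 4 * ln(86) = 4 * 4.454347 = 17.817388.
-2 * loglik = -2 * (-152) = 304.
BIC = 17.817388 + 304 = 321.817388, which rounds to 321.8174.

321.8174


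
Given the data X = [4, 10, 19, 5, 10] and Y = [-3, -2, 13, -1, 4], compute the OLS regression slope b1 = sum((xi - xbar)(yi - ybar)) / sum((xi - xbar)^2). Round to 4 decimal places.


Calculate xbar = 9.6000, ybar = 2.2000.
S_xx = 141.2000, S_xy = 144.4000.
Using b1 = S_xy / S_xx = 144.4000 / 141.2000, we get b1 = 1.0227.

1.0227


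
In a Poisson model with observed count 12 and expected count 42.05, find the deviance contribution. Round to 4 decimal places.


Compute y*ln(y/mu) = 12*ln(12/42.05) = 12*-1.253953 = -15.047436.
y - mu = -30.05.
D = 2*(-15.047436 - (-30.05)) = 30.005128, which rounds to 30.0051.

30.0051


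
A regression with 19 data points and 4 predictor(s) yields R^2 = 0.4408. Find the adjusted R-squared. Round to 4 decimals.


Plug in: Adj R^2 = 1 - (1 - 0.4408) * 18/14.
= 1 - 0.5592 * 18/14
= 1 - 10.0656 / 14
= 1 - 0.7190 = 0.2810.

0.2810


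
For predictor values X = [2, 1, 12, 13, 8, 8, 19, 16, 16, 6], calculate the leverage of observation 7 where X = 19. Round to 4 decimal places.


Mean of X: xbar = 10.1000.
SXX = 334.9000.
For X = 19: h = 1/10 + (19 - 10.1000)^2/334.9000 = 0.3365.

0.3365


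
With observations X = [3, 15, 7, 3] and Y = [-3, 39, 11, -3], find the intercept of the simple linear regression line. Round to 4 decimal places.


First find the slope: b1 = 3.5000.
Means: xbar = 7.0000, ybar = 11.0000.
b0 = ybar - b1 * xbar = 11.0000 - 3.5000 * 7.0000 = -13.5000.

-13.5000


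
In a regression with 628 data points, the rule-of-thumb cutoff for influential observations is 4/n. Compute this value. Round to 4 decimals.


The threshold is 4/n.
4/628 = 0.0064.

0.0064


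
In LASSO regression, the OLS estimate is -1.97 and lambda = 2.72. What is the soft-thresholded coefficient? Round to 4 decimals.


|beta_OLS| = 1.97.
lambda = 2.72.
Since |beta| <= lambda, the coefficient is set to 0.
Result = 0.0000.

0.0000


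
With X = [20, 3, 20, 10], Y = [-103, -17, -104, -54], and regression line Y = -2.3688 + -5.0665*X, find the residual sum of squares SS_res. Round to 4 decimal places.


For each point, residual = actual - predicted.
Residuals: [0.6988, 0.5683, -0.3012, -0.9662].
Sum of squared residuals = 1.8356.

1.8356


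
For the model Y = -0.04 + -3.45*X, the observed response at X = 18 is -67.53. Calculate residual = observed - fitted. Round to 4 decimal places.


Predicted = -0.04 + -3.45 * 18 = -62.1400.
Residual = -67.53 - -62.1400 = -5.3900.

-5.3900


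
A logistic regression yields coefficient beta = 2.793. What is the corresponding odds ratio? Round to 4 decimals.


Odds ratio = exp(beta) = exp(2.793).
= 16.3299.

16.3299


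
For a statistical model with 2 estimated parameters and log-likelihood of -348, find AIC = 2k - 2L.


AIC = 2*2 - 2*(-348).
= 4 + 696 = 700.

700


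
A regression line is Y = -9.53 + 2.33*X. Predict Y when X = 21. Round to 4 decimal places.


Plug X = 21 into Y = -9.53 + 2.33*X:
Y = -9.53 + 48.9300 = 39.4000.

39.4000


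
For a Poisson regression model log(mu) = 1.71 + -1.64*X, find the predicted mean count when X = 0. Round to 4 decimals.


eta = 1.71 + -1.64 * 0 = 1.7100.
mu = exp(1.7100) = 5.5290.

5.5290


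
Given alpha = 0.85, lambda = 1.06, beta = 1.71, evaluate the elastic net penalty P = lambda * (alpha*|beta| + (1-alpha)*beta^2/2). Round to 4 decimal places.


alpha * |beta| = 0.85 * 1.71 = 1.4535.
(1-alpha) * beta^2/2 = 0.15 * 2.9241/2 = 0.2193.
Total = 1.06 * (1.4535 + 0.2193) = 1.7732.

1.7732


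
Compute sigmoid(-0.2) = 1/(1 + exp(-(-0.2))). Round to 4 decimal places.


First, exp(0.2000) = 1.2214.
Then sigma(z) = 1/(1 + 1.2214) = 0.4502.

0.4502


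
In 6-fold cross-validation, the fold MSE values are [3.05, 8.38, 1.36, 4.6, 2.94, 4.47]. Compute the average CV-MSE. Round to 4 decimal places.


Add all fold MSEs: 24.8000.
Divide by k = 6: 24.8000/6 = 4.1333.

4.1333


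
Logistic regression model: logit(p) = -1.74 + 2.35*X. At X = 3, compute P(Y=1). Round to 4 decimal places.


Linear predictor: z = -1.74 + 2.35 * 3 = 5.3100.
P = 1/(1 + exp(-5.3100)) = 1/(1 + 0.0049) = 0.9951.

0.9951


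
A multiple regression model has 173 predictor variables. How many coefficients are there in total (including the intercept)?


Total coefficients = number of predictors + 1 (for the intercept).
= 173 + 1 = 174.

174


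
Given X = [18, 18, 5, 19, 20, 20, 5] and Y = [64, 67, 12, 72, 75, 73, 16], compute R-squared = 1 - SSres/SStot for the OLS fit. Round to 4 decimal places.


Fit the OLS line: b0 = -6.1212, b1 = 4.0176.
SSres = 18.7691.
SStot = 4602.8571.
R^2 = 1 - 18.7691/4602.8571 = 0.9959.

0.9959


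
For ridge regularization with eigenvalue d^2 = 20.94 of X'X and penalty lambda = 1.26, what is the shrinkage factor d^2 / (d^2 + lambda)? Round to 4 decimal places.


d^2 + lambda = 20.94 + 1.26 = 22.2000.
Shrinkage factor = 20.94/22.2000 = 0.9432.

0.9432


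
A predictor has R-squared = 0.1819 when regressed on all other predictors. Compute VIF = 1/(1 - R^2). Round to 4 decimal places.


Denominator: 1 - 0.1819 = 0.8181.
VIF = 1 / 0.8181 = 1.2223.

1.2223


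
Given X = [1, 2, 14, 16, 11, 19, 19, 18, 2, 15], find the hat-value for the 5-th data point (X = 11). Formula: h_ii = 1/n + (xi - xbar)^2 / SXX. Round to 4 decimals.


Compute xbar = 11.7000 with n = 10 observations.
SXX = 484.1000.
Leverage = 1/10 + (11 - 11.7000)^2/484.1000 = 0.1010.

0.1010


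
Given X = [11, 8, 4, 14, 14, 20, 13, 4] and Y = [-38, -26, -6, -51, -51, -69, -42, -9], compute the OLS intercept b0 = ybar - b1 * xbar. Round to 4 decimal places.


The slope is b1 = -3.9429.
Sample means are xbar = 11.0000 and ybar = -36.5000.
Intercept: b0 = -36.5000 - (-3.9429)(11.0000) = 6.8714.

6.8714


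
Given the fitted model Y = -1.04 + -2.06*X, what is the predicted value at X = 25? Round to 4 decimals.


Predicted value:
Y = -1.04 + (-2.06)(25) = -1.04 + -51.5000 = -52.5400.

-52.5400


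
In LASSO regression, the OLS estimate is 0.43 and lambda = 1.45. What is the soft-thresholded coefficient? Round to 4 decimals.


Absolute value: |0.43| = 0.43.
Compare to lambda = 1.45.
Since |beta| <= lambda, the coefficient is set to 0.

0.0000


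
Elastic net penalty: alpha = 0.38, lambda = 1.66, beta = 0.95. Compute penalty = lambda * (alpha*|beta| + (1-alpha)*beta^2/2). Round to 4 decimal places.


Compute:
L1 = 0.38 * 0.95 = 0.3610.
L2 = 0.62 * 0.95^2 / 2 = 0.2798.
Penalty = 1.66 * (0.3610 + 0.2798) = 1.0637.

1.0637


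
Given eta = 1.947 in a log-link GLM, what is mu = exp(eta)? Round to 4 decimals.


Apply the inverse link:
mu = e^1.947 = 7.0076.

7.0076


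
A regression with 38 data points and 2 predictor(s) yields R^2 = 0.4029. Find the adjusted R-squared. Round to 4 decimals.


Plug in: Adj R^2 = 1 - (1 - 0.4029) * 37/35.
= 1 - 0.5971 * 37/35
= 1 - 22.0927 / 35
= 1 - 0.6312 = 0.3688.

0.3688


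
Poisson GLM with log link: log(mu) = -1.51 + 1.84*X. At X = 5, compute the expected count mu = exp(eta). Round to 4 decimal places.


Compute eta = -1.51 + 1.84 * 5 = 7.6900.
Apply inverse link: mu = e^7.6900 = 2186.3746.

2186.3746


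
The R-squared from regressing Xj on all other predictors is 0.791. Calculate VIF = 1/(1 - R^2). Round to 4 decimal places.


Denominator: 1 - 0.791 = 0.209.
VIF = 1 / 0.209 = 4.7847.

4.7847


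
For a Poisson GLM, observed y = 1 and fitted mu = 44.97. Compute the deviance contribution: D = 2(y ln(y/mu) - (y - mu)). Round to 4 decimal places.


y/mu = 1/44.97 = 0.022237 (approx.), and ln(1/44.97) = -3.805996.
y * ln(y/mu) = 1 * -3.805996 = -3.805996.
y - mu = -43.97.
D = 2 * (-3.805996 - -43.97) = 80.328008, which rounds to 80.3280.

80.3280


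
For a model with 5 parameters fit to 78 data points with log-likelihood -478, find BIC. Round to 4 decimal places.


k * ln(n) = 5 * ln(78) = 5 * 4.356709 = 21.783545.
-2 * loglik = -2 * (-478) = 956.
BIC = 21.783545 + 956 = 977.783545, which rounds to 977.7835.

977.7835


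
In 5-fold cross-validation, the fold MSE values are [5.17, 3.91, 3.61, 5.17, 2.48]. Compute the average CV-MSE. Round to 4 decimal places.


Sum of fold MSEs = 20.3400.
Average = 20.3400 / 5 = 4.0680.

4.0680


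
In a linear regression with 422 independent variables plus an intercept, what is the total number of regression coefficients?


Each predictor gets one coefficient, plus one intercept.
Total parameters = 422 + 1 = 423.

423


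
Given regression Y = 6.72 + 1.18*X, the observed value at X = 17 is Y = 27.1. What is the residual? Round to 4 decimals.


Fitted value at X = 17 is yhat = 6.72 + 1.18*17 = 26.7800.
Residual = 27.1 - 26.7800 = 0.3200.

0.3200


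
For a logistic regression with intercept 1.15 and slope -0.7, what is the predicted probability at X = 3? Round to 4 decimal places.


Linear predictor: z = 1.15 + -0.7 * 3 = -0.9500.
P = 1/(1 + exp(0.9500)) = 1/(1 + 2.5857) = 0.2789.

0.2789


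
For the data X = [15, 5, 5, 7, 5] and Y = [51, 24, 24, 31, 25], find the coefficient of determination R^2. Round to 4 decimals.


After computing the OLS fit (b0=11.3191, b1=2.6596):
SSres = 2.0851, SStot = 534.0000.
R^2 = 1 - 2.0851/534.0000 = 0.9961.

0.9961


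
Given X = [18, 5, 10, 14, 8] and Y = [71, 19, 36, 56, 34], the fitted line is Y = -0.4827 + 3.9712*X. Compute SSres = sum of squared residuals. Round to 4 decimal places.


Predicted values from Y = -0.4827 + 3.9712*X.
Residuals: [0.0011, -0.3733, -3.2293, 0.8859, 2.7131].
SSres = 18.7135.

18.7135


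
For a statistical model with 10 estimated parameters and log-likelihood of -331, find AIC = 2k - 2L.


Compute:
2k = 2*10 = 20.
-2*loglik = -2*(-331) = 662.
AIC = 20 + 662 = 682.

682


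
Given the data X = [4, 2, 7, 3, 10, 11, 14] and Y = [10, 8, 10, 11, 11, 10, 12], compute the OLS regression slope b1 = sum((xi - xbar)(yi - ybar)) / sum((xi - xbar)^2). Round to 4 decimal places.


First compute the means: xbar = 7.2857, ybar = 10.2857.
Then S_xx = sum((xi - xbar)^2) = 123.4286.
S_xy = sum((xi - xbar)(yi - ybar)) = 22.4286.
b1 = S_xy / S_xx = 22.4286 / 123.4286 = 0.1817.

0.1817


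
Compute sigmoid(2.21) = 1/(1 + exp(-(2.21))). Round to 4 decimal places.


First, exp(-2.2100) = 0.1097.
Then sigma(z) = 1/(1 + 0.1097) = 0.9011.

0.9011


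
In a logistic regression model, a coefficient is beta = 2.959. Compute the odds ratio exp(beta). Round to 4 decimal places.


Odds ratio = exp(beta) = exp(2.959).
= 19.2787.

19.2787


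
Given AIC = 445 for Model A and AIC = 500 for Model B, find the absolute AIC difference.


|AIC_A - AIC_B| = |445 - 500| = 55.
Model A is preferred (lower AIC).

55


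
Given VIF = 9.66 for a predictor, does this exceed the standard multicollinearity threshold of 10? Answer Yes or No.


Check: VIF = 9.66 vs threshold = 10.
Since 9.66 < 10, the answer is No.

No


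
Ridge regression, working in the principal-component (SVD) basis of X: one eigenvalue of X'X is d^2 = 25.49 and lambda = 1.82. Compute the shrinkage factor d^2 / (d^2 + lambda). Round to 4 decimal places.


d^2 + lambda = 25.49 + 1.82 = 27.3100.
Shrinkage factor = 25.49/27.3100 = 0.9334.

0.9334


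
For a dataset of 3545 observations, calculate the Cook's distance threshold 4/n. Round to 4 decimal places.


The threshold is 4/n.
4/3545 = 0.0011.

0.0011


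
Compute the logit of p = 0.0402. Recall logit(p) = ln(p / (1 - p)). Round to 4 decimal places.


The odds are p/(1-p) = 0.0402 / 0.9598 = 0.0419.
logit(p) = ln(0.0419) = -3.1729.

-3.1729


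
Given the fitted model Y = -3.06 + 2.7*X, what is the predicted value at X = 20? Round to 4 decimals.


Plug X = 20 into Y = -3.06 + 2.7*X:
Y = -3.06 + 54.0000 = 50.9400.

50.9400


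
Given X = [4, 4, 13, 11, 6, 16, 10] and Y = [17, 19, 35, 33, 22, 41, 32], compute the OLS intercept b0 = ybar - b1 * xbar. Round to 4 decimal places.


First find the slope: b1 = 1.9446.
Means: xbar = 9.1429, ybar = 28.4286.
b0 = ybar - b1 * xbar = 28.4286 - 1.9446 * 9.1429 = 10.6497.

10.6497


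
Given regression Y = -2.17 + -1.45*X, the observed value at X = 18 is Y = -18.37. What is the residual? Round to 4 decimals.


Compute yhat = -2.17 + (-1.45)(18) = -28.2700.
Residual = actual - predicted = -18.37 - -28.2700 = 9.9000.

9.9000


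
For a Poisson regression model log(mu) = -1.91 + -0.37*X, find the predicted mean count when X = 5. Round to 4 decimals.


Compute eta = -1.91 + -0.37 * 5 = -3.7600.
Apply inverse link: mu = e^-3.7600 = 0.0233.

0.0233


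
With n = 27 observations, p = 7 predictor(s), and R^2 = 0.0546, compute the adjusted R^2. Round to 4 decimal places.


Adjusted R^2 = 1 - (1 - R^2) * (n-1)/(n-p-1).
(1 - R^2) = 0.9454.
(n-1)/(n-p-1) = 26/19.
(1 - R^2) * (n-1) = 0.9454 * 26 = 24.5804.
Divide by (n-p-1): 24.5804 / 19 = 1.2937.
Adj R^2 = 1 - 1.2937 = -0.2937.

-0.2937


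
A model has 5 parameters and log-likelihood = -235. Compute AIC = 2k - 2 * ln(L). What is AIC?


AIC = 2*5 - 2*(-235).
= 10 + 470 = 480.

480


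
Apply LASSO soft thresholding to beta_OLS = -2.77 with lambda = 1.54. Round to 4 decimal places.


Check: |-2.77| = 2.77 vs lambda = 1.54.
Since |beta| > lambda, coefficient = sign(beta)*(|beta| - lambda) = -1.2300.
Soft-thresholded coefficient = -1.2300.

-1.2300


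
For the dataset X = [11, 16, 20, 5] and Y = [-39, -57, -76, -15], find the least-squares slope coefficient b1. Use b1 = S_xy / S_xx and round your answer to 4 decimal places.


The sample means are xbar = 13.0000 and ybar = -46.7500.
Compute S_xx = 126.0000 and S_xy = -505.0000.
Slope b1 = S_xy / S_xx = -505.0000 / 126.0000 = -4.0079.

-4.0079
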